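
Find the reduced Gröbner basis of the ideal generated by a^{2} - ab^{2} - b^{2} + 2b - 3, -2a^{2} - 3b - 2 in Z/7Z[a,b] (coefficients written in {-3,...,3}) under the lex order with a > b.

G = {a - 3b^{4} - 2b^{2} + 3b + 3, b^{5} - b^{4} - 3b^{3} + 2b^{2} + 2b - 1}

f_1 = a^{2} - ab^{2} - b^{2} + 2b - 3, LT = a^{2}.
f_2 = -2a^{2} - 3b - 2, LT = a^{2}.

S(f_1,f_2): lcm = a^{2}. S = -ab^{2} - b^{2} - 3b + 3.
  reduce S modulo (f_1, f_2):
  remainder -ab^{2} - b^{2} - 3b + 3 ≠ 0; add g_3 = -ab^{2} - b^{2} - 3b + 3 to the basis.

S(f_1,g_3): lcm = a^{2}b^{2}. S = -ab^{4} - ab^{2} - 3ab + 3a - b^{4} + 2b^{3} - 3b^{2}.
  reduce S modulo (f_1, f_2, g_3):
  remainder -3ab + 3a - 2b^{3} + 2b^{2} + 3b - 3 ≠ 0; add g_4 = -3ab + 3a - 2b^{3} + 2b^{2} + 3b - 3 to the basis.

S(g_3,g_4): lcm = ab^{2}. S = ab - 3b^{4} + 3b^{3} + 2b^{2} + 2b - 3.
  reduce S modulo (f_1, f_2, g_3, g_4):
  remainder a - 3b^{4} - 2b^{2} + 3b + 3 ≠ 0; add g_5 = a - 3b^{4} - 2b^{2} + 3b + 3 to the basis.

S(g_3,g_5): lcm = ab^{2}. S = 3b^{6} + 2b^{4} - 3b^{3} - 2b^{2} + 3b - 3.
  reduce S modulo (f_1, f_2, g_3, g_4, g_5):
  remainder 3b^{6} + 2b^{4} - 3b^{3} - 2b^{2} + 3b - 3 ≠ 0; add g_6 = 3b^{6} + 2b^{4} - 3b^{3} - 2b^{2} + 3b - 3 to the basis.

S(g_4,g_5): lcm = ab. S = -a + 3b^{5} - 2b^{3} + b^{2} + 3b + 1.
  reduce S modulo (f_1, f_2, g_3, g_4, g_5, g_6):
  remainder 3b^{5} - 3b^{4} - 2b^{3} - b^{2} - b - 3 ≠ 0; add g_7 = 3b^{5} - 3b^{4} - 2b^{3} - b^{2} - b - 3 to the basis.

The other S-polynomials (S(f_2,g_3), S(f_1,g_4), S(f_2,g_4), S(f_1,g_5), S(f_2,g_5), S(f_1,g_6), S(f_2,g_6), S(g_3,g_6), S(g_4,g_6), S(g_5,g_6), S(f_1,g_7), S(f_2,g_7), S(g_3,g_7), S(g_4,g_7), S(g_5,g_7), S(g_6,g_7)) all reduce to 0 modulo the current basis, so we have a Gröbner basis.
Inter-reduce: drop elements whose leading term is divisible by another's, tail-reduce, and make monic.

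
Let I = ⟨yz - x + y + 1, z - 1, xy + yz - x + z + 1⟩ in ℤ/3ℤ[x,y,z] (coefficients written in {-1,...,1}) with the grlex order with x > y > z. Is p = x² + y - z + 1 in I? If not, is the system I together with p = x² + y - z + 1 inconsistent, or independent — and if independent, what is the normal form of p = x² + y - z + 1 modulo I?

x² + y - z + 1 is independent of I; its normal form modulo I is -y - 1.

First compute the reduced Gröbner basis of I by Buchberger's algorithm.
f_1 = yz - x + y + 1, LT = yz.
f_2 = z - 1, LT = z.
f_3 = xy + yz - x + z + 1, LT = xy.

S(f_1,f_2): lcm = yz. S = -x - y + 1.
  reduce S modulo (f_1, f_2, f_3):
  remainder -x - y + 1 ≠ 0; add h_4 = -x - y + 1 to the basis.

S(f_3,h_4): lcm = xy. S = -y² + yz - x + y + z + 1.
  reduce S modulo (f_1, f_2, f_3, h_4):
  remainder -y² + 1 ≠ 0; add h_5 = -y² + 1 to the basis.

The other S-polynomials (S(f_1,f_3), S(f_2,f_3), S(f_1,h_4), S(f_2,h_4), S(f_1,h_5), S(f_2,h_5), S(f_3,h_5), S(h_4,h_5)) all reduce to 0 modulo the current basis, so we have a Gröbner basis.
Inter-reduce: drop elements whose leading term is divisible by another's, tail-reduce, and make monic.
Reduced Gröbner basis: {y² - 1, x + y - 1, z - 1}.
Label its elements g_1 = y² - 1, g_2 = x + y - 1, g_3 = z - 1.

Reduce p = x² + y - z + 1 modulo G:
  leading term x²: subtract (x)·g_2 from x² + y - z + 1 → -xy + x + y - z + 1
  leading term xy: subtract (-y)·g_2 from -xy + x + y - z + 1 → y² + x - z + 1
  leading term y²: subtract (1)·g_1 from y² + x - z + 1 → x - z - 1
  leading term x: subtract (1)·g_2 from x - z - 1 → -y - z
  leading term y: no divisor's leading term divides it; move -y to the remainder.
  leading term z: subtract (-1)·g_3 from -z → -1
  leading term 1: no divisor's leading term divides it; move -1 to the remainder.
  normal form = -y - 1.
The normal form is nonzero, so p ∉ I. Since p minus its normal form lies in I, I + (p) = I + (r) where r = -y - 1; decide whether this ideal is the whole ring.
Run Buchberger on G together with r (pairs among the g_i already reduce to 0 since G is a Gröbner basis):
g_1 = y² - 1, LT = y².
g_2 = x + y - 1, LT = x.
g_3 = z - 1, LT = z.
r = -y - 1, LT = y.

The S-polynomials (S(g_1,g_2), S(g_1,g_3), S(g_1,r), S(g_2,g_3), S(g_2,r), S(g_3,r)) all reduce to 0 modulo the current basis, so we have a Gröbner basis.
Inter-reduce: drop elements whose leading term is divisible by another's, tail-reduce, and make monic.
Reduced Gröbner basis: {x + 1, y + 1, z - 1}.
The reduced Gröbner basis of I + (p) is {x + 1, y + 1, z - 1} ≠ {1}, a proper ideal, so the enlarged system stays consistent: p is independent of I, with normal form -y - 1.

The remainder on division by a Gröbner basis is unique — it is the normal form.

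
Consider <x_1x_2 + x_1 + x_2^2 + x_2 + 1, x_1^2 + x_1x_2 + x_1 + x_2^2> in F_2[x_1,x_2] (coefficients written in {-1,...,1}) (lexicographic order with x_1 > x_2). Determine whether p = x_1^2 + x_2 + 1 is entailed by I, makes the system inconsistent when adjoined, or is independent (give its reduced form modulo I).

First compute the reduced Gröbner basis of I by Buchberger's algorithm.
f_1 = x_1x_2 + x_1 + x_2^2 + x_2 + 1, LT = x_1x_2.
f_2 = x_1^2 + x_1x_2 + x_1 + x_2^2, LT = x_1^2.

S(f_1,f_2): lcm = x_1^2x_2. S = x_1^2 + x_1 + x_2^3.
  leading term x_1^2: subtract (1)·f_2 from x_1^2 + x_1 + x_2^3 → x_1x_2 + x_2^3 + x_2^2
  leading term x_1x_2: subtract (1)·f_1 from x_1x_2 + x_2^3 + x_2^2 → x_1 + x_2^3 + x_2 + 1
  leading term x_1: no divisor's leading term divides it; move x_1 to the remainder.
  leading term x_2^3: no divisor's leading term divides it; move x_2^3 to the remainder.
  leading term x_2: no divisor's leading term divides it; move x_2 to the remainder.
  leading term 1: no divisor's leading term divides it; move 1 to the remainder.
  remainder x_1 + x_2^3 + x_2 + 1 ≠ 0; add h_3 = x_1 + x_2^3 + x_2 + 1 to the basis.

S(f_1,h_3): lcm = x_1x_2. S = x_1 + x_2^4 + 1.
  leading term x_1: subtract (1)·h_3 from x_1 + x_2^4 + 1 → x_2^4 + x_2^3 + x_2
  leading term x_2^4: no divisor's leading term divides it; move x_2^4 to the remainder.
  leading term x_2^3: no divisor's leading term divides it; move x_2^3 to the remainder.
  leading term x_2: no divisor's leading term divides it; move x_2 to the remainder.
  remainder x_2^4 + x_2^3 + x_2 ≠ 0; add h_4 = x_2^4 + x_2^3 + x_2 to the basis.

The other S-polynomials (S(f_2,h_3), S(f_1,h_4), S(f_2,h_4), S(h_3,h_4)) all reduce to 0 modulo the current basis, so we have a Gröbner basis.
Inter-reduce: drop elements whose leading term is divisible by another's, tail-reduce, and make monic.
Reduced Gröbner basis: {x_1 + x_2^3 + x_2 + 1, x_2^4 + x_2^3 + x_2}.
Label its elements g_1 = x_1 + x_2^3 + x_2 + 1, g_2 = x_2^4 + x_2^3 + x_2.

Reduce p = x_1^2 + x_2 + 1 modulo G:
  leading term x_1^2: subtract (x_1)·g_1 from x_1^2 + x_2 + 1 → x_1x_2^3 + x_1x_2 + x_1 + x_2 + 1
  leading term x_1x_2^3: subtract (x_2^3)·g_1 from x_1x_2^3 + x_1x_2 + x_1 + x_2 + 1 → x_1x_2 + x_1 + x_2^6 + x_2^4 + x_2^3 + x_2 + 1
  leading term x_1x_2: subtract (x_2)·g_1 from x_1x_2 + x_1 + x_2^6 + x_2^4 + x_2^3 + x_2 + 1 → x_1 + x_2^6 + x_2^3 + x_2^2 + 1
  leading term x_1: subtract (1)·g_1 from x_1 + x_2^6 + x_2^3 + x_2^2 + 1 → x_2^6 + x_2^2 + x_2
  leading term x_2^6: subtract (x_2^2)·g_2 from x_2^6 + x_2^2 + x_2 → x_2^5 + x_2^3 + x_2^2 + x_2
  leading term x_2^5: subtract (x_2)·g_2 from x_2^5 + x_2^3 + x_2^2 + x_2 → x_2^4 + x_2^3 + x_2
  leading term x_2^4: subtract (1)·g_2 from x_2^4 + x_2^3 + x_2 → 0
  normal form = 0.
Since the normal form is 0, p ∈ I.

Ideal membership is decidable via reduction modulo a Gröbner basis.

x_1^2 + x_2 + 1 lies in I (it reduces to 0).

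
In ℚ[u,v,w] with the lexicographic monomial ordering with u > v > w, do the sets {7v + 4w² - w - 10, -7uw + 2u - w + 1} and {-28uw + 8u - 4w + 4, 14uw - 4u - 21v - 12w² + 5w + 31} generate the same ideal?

Since reduced Gröbner bases are canonical representatives of ideals under a given ordering, it suffices to compute and compare them.
Buchberger on the first generating set:
f_1 = 7v + 4w² - w - 10, LT = v.
f_2 = -7uw + 2u - w + 1, LT = uw.

The S-polynomials (S(f_1,f_2)) all reduce to 0 modulo the current basis, so we have a Gröbner basis.
Inter-reduce: drop elements whose leading term is divisible by another's, tail-reduce, and make monic.
Reduced Gröbner basis: {uw - 2/7u + 1/7w - 1/7, v + 4/7w² - 1/7w - 10/7}.

Buchberger on the second generating set:
h_1 = -28uw + 8u - 4w + 4, LT = uw.
h_2 = 14uw - 4u - 21v - 12w² + 5w + 31, LT = uw.

S(h_1,h_2): lcm = uw. S = 3/2v + 6/7w² - 3/14w - 33/14.
  leading term v: no divisor's leading term divides it; move 3/2v to the remainder.
  leading term w²: no divisor's leading term divides it; move 6/7w² to the remainder.
  leading term w: no divisor's leading term divides it; move -3/14w to the remainder.
  leading term 1: no divisor's leading term divides it; move -33/14 to the remainder.
  remainder 3/2v + 6/7w² - 3/14w - 33/14 ≠ 0; add k_3 = 3/2v + 6/7w² - 3/14w - 33/14 to the basis.

The other S-polynomials (S(h_1,k_3), S(h_2,k_3)) all reduce to 0 modulo the current basis, so we have a Gröbner basis.
Inter-reduce: drop elements whose leading term is divisible by another's, tail-reduce, and make monic.
Reduced Gröbner basis: {uw - 2/7u + 1/7w - 1/7, v + 4/7w² - 1/7w - 11/7}.

The bases are distinct; the ideals are different.

No, the ideals differ.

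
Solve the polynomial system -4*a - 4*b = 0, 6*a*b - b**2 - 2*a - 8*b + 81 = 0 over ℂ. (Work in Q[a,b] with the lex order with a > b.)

Compute a lex Gröbner basis by Buchberger's algorithm.
f_1 = -4*a - 4*b, LT = a.
f_2 = 6*a*b - 2*a - b**2 - 8*b + 81, LT = a*b.

S(f_1,f_2): lcm = a*b. S = 1/3*a + 7/6*b**2 + 4/3*b - 27/2.
  leading term a: subtract (-1/12)·f_1 from 1/3*a + 7/6*b**2 + 4/3*b - 27/2 → 7/6*b**2 + b - 27/2
  leading term b**2: no divisor's leading term divides it; move 7/6*b**2 to the remainder.
  leading term b: no divisor's leading term divides it; move b to the remainder.
  leading term 1: no divisor's leading term divides it; move -27/2 to the remainder.
  remainder 7/6*b**2 + b - 27/2 ≠ 0; add h_3 = 7/6*b**2 + b - 27/2 to the basis.

The other S-polynomials (S(f_1,h_3), S(f_2,h_3)) all reduce to 0 modulo the current basis, so we have a Gröbner basis.
Inter-reduce: drop elements whose leading term is divisible by another's, tail-reduce, and make monic.
Reduced Gröbner basis: {a + b, b**2 + 6/7*b - 81/7}.

The lex basis is triangular: the last element involves only b. Solving b**2 + 6/7*b - 81/7 = 0 gives b ∈ {-27/7, 3}; substituting each value into the earlier elements determines the remaining variables.
  b = -27/7: the earlier basis element becomes a - 27/7 = 0, giving a = 27/7 — point (27/7, -27/7).
  b = 3: the earlier basis element becomes a + 3 = 0, giving a = -3 — point (-3, 3).
Each listed point satisfies every original equation (direct substitution).

{(27/7, -27/7), (-3, 3)}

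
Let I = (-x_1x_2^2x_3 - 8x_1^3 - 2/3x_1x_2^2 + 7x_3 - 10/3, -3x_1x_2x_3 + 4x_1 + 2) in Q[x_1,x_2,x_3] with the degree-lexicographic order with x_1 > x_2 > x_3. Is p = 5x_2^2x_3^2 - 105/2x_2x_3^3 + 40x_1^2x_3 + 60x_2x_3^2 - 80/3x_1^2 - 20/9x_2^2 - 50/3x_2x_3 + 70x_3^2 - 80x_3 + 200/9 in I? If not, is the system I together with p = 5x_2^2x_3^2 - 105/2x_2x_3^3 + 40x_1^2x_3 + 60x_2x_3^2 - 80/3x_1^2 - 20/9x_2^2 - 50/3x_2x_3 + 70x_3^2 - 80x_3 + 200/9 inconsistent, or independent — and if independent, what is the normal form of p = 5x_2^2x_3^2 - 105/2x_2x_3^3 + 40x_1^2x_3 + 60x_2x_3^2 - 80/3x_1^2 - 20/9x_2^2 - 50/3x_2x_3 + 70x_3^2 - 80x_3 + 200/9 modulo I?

First compute the reduced Gröbner basis of I by Buchberger's algorithm.
f_1 = -x_1x_2^2x_3 - 8x_1^3 - 2/3x_1x_2^2 + 7x_3 - 10/3, LT = x_1x_2^2x_3.
f_2 = -3x_1x_2x_3 + 4x_1 + 2, LT = x_1x_2x_3.

S(f_1,f_2): lcm = x_1x_2^2x_3. S = 8x_1^3 + 2/3x_1x_2^2 + 4/3x_1x_2 + 2/3x_2 - 7x_3 + 10/3.
  leading term x_1^3: no divisor's leading term divides it; move 8x_1^3 to the remainder.
  leading term x_1x_2^2: no divisor's leading term divides it; move 2/3x_1x_2^2 to the remainder.
  leading term x_1x_2: no divisor's leading term divides it; move 4/3x_1x_2 to the remainder.
  leading term x_2: no divisor's leading term divides it; move 2/3x_2 to the remainder.
  leading term x_3: no divisor's leading term divides it; move -7x_3 to the remainder.
  leading term 1: no divisor's leading term divides it; move 10/3 to the remainder.
  remainder 8x_1^3 + 2/3x_1x_2^2 + 4/3x_1x_2 + 2/3x_2 - 7x_3 + 10/3 ≠ 0; add h_3 = 8x_1^3 + 2/3x_1x_2^2 + 4/3x_1x_2 + 2/3x_2 - 7x_3 + 10/3 to the basis.

S(f_1,h_3): lcm = x_1^3x_2^2x_3. S = -1/12x_1x_2^4x_3 + 8x_1^5 + 2/3x_1^3x_2^2 - 1/6x_1x_2^3x_3 - 1/12x_2^3x_3 + 7/8x_2^2x_3^2 - 7x_1^2x_3 - 5/12x_2^2x_3 + 10/3x_1^2.
  leading term x_1x_2^4x_3: subtract (1/12x_2^2)·f_1 from -1/12x_1x_2^4x_3 + 8x_1^5 + 2/3x_1^3x_2^2 - 1/6x_1x_2^3x_3 - 1/12x_2^3x_3 + 7/8x_2^2x_3^2 - 7x_1^2x_3 - 5/12x_2^2x_3 + 10/3x_1^2 → 8x_1^5 + 4/3x_1^3x_2^2 + 1/18x_1x_2^4 - 1/6x_1x_2^3x_3 - 1/12x_2^3x_3 + 7/8x_2^2x_3^2 - 7x_1^2x_3 - x_2^2x_3 + 10/3x_1^2 + 5/18x_2^2
  leading term x_1^5: subtract (x_1^2)·h_3 from 8x_1^5 + 4/3x_1^3x_2^2 + 1/18x_1x_2^4 - 1/6x_1x_2^3x_3 - 1/12x_2^3x_3 + 7/8x_2^2x_3^2 - 7x_1^2x_3 - x_2^2x_3 + 10/3x_1^2 + 5/18x_2^2 → 2/3x_1^3x_2^2 + 1/18x_1x_2^4 - 1/6x_1x_2^3x_3 - 4/3x_1^3x_2 - 1/12x_2^3x_3 + 7/8x_2^2x_3^2 - 2/3x_1^2x_2 - x_2^2x_3 + 5/18x_2^2
  leading term x_1^3x_2^2: subtract (1/12x_2^2)·h_3 from 2/3x_1^3x_2^2 + 1/18x_1x_2^4 - 1/6x_1x_2^3x_3 - 4/3x_1^3x_2 - 1/12x_2^3x_3 + 7/8x_2^2x_3^2 - 2/3x_1^2x_2 - x_2^2x_3 + 5/18x_2^2 → -1/6x_1x_2^3x_3 - 4/3x_1^3x_2 - 1/9x_1x_2^3 - 1/12x_2^3x_3 + 7/8x_2^2x_3^2 - 2/3x_1^2x_2 - 1/18x_2^3 - 5/12x_2^2x_3
  leading term x_1x_2^3x_3: subtract (1/6x_2)·f_1 from -1/6x_1x_2^3x_3 - 4/3x_1^3x_2 - 1/9x_1x_2^3 - 1/12x_2^3x_3 + 7/8x_2^2x_3^2 - 2/3x_1^2x_2 - 1/18x_2^3 - 5/12x_2^2x_3 → -1/12x_2^3x_3 + 7/8x_2^2x_3^2 - 2/3x_1^2x_2 - 1/18x_2^3 - 5/12x_2^2x_3 - 7/6x_2x_3 + 5/9x_2
  leading term x_2^3x_3: no divisor's leading term divides it; move -1/12x_2^3x_3 to the remainder.
  leading term x_2^2x_3^2: no divisor's leading term divides it; move 7/8x_2^2x_3^2 to the remainder.
  leading term x_1^2x_2: no divisor's leading term divides it; move -2/3x_1^2x_2 to the remainder.
  leading term x_2^3: no divisor's leading term divides it; move -1/18x_2^3 to the remainder.
  leading term x_2^2x_3: no divisor's leading term divides it; move -5/12x_2^2x_3 to the remainder.
  leading term x_2x_3: no divisor's leading term divides it; move -7/6x_2x_3 to the remainder.
  leading term x_2: no divisor's leading term divides it; move 5/9x_2 to the remainder.
  remainder -1/12x_2^3x_3 + 7/8x_2^2x_3^2 - 2/3x_1^2x_2 - 1/18x_2^3 - 5/12x_2^2x_3 - 7/6x_2x_3 + 5/9x_2 ≠ 0; add h_4 = -1/12x_2^3x_3 + 7/8x_2^2x_3^2 - 2/3x_1^2x_2 - 1/18x_2^3 - 5/12x_2^2x_3 - 7/6x_2x_3 + 5/9x_2 to the basis.

S(f_2,h_3): lcm = x_1^3x_2x_3. S = -1/12x_1x_2^3x_3 - 1/6x_1x_2^2x_3 - 4/3x_1^3 - 1/12x_2^2x_3 + 7/8x_2x_3^2 - 2/3x_1^2 - 5/12x_2x_3.
  leading term x_1x_2^3x_3: subtract (1/12x_2)·f_1 from -1/12x_1x_2^3x_3 - 1/6x_1x_2^2x_3 - 4/3x_1^3 - 1/12x_2^2x_3 + 7/8x_2x_3^2 - 2/3x_1^2 - 5/12x_2x_3 → 2/3x_1^3x_2 + 1/18x_1x_2^3 - 1/6x_1x_2^2x_3 - 4/3x_1^3 - 1/12x_2^2x_3 + 7/8x_2x_3^2 - 2/3x_1^2 - x_2x_3 + 5/18x_2
  leading term x_1^3x_2: subtract (1/12x_2)·h_3 from 2/3x_1^3x_2 + 1/18x_1x_2^3 - 1/6x_1x_2^2x_3 - 4/3x_1^3 - 1/12x_2^2x_3 + 7/8x_2x_3^2 - 2/3x_1^2 - x_2x_3 + 5/18x_2 → -1/6x_1x_2^2x_3 - 4/3x_1^3 - 1/9x_1x_2^2 - 1/12x_2^2x_3 + 7/8x_2x_3^2 - 2/3x_1^2 - 1/18x_2^2 - 5/12x_2x_3
  leading term x_1x_2^2x_3: subtract (1/6)·f_1 from -1/6x_1x_2^2x_3 - 4/3x_1^3 - 1/9x_1x_2^2 - 1/12x_2^2x_3 + 7/8x_2x_3^2 - 2/3x_1^2 - 1/18x_2^2 - 5/12x_2x_3 → -1/12x_2^2x_3 + 7/8x_2x_3^2 - 2/3x_1^2 - 1/18x_2^2 - 5/12x_2x_3 - 7/6x_3 + 5/9
  leading term x_2^2x_3: no divisor's leading term divides it; move -1/12x_2^2x_3 to the remainder.
  leading term x_2x_3^2: no divisor's leading term divides it; move 7/8x_2x_3^2 to the remainder.
  leading term x_1^2: no divisor's leading term divides it; move -2/3x_1^2 to the remainder.
  leading term x_2^2: no divisor's leading term divides it; move -1/18x_2^2 to the remainder.
  leading term x_2x_3: no divisor's leading term divides it; move -5/12x_2x_3 to the remainder.
  leading term x_3: no divisor's leading term divides it; move -7/6x_3 to the remainder.
  leading term 1: no divisor's leading term divides it; move 5/9 to the remainder.
  remainder -1/12x_2^2x_3 + 7/8x_2x_3^2 - 2/3x_1^2 - 1/18x_2^2 - 5/12x_2x_3 - 7/6x_3 + 5/9 ≠ 0; add h_5 = -1/12x_2^2x_3 + 7/8x_2x_3^2 - 2/3x_1^2 - 1/18x_2^2 - 5/12x_2x_3 - 7/6x_3 + 5/9 to the basis.

The other S-polynomials (S(f_1,h_4), S(f_2,h_4), S(h_3,h_4), S(f_1,h_5), S(f_2,h_5), S(h_3,h_5), S(h_4,h_5)) all reduce to 0 modulo the current basis, so we have a Gröbner basis.
Inter-reduce: drop elements whose leading term is divisible by another's, tail-reduce, and make monic.
Reduced Gröbner basis: {x_1^3 + 1/12x_1x_2^2 + 1/6x_1x_2 + 1/12x_2 - 7/8x_3 + 5/12, x_1x_2x_3 - 4/3x_1 - 2/3, x_2^2x_3 - 21/2x_2x_3^2 + 8x_1^2 + 2/3x_2^2 + 5x_2x_3 + 14x_3 - 20/3}.
Label its elements g_1 = x_1^3 + 1/12x_1x_2^2 + 1/6x_1x_2 + 1/12x_2 - 7/8x_3 + 5/12, g_2 = x_1x_2x_3 - 4/3x_1 - 2/3, g_3 = x_2^2x_3 - 21/2x_2x_3^2 + 8x_1^2 + 2/3x_2^2 + 5x_2x_3 + 14x_3 - 20/3.

Reduce p = 5x_2^2x_3^2 - 105/2x_2x_3^3 + 40x_1^2x_3 + 60x_2x_3^2 - 80/3x_1^2 - 20/9x_2^2 - 50/3x_2x_3 + 70x_3^2 - 80x_3 + 200/9 modulo G:
  leading term x_2^2x_3^2: subtract (5x_3)·g_3 from 5x_2^2x_3^2 - 105/2x_2x_3^3 + 40x_1^2x_3 + 60x_2x_3^2 - 80/3x_1^2 - 20/9x_2^2 - 50/3x_2x_3 + 70x_3^2 - 80x_3 + 200/9 → -10/3x_2^2x_3 + 35x_2x_3^2 - 80/3x_1^2 - 20/9x_2^2 - 50/3x_2x_3 - 140/3x_3 + 200/9
  leading term x_2^2x_3: subtract (-10/3)·g_3 from -10/3x_2^2x_3 + 35x_2x_3^2 - 80/3x_1^2 - 20/9x_2^2 - 50/3x_2x_3 - 140/3x_3 + 200/9 → 0
  normal form = 0.
Since the normal form is 0, p ∈ I.

5x_2^2x_3^2 - 105/2x_2x_3^3 + 40x_1^2x_3 + 60x_2x_3^2 - 80/3x_1^2 - 20/9x_2^2 - 50/3x_2x_3 + 70x_3^2 - 80x_3 + 200/9 lies in I (it reduces to 0).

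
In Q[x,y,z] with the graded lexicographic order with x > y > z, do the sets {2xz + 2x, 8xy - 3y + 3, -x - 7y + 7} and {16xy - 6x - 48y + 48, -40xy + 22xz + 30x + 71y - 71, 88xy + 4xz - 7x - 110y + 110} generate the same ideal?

For a fixed monomial order, each ideal has a unique reduced Gröbner basis; comparing bases decides equality.
Buchberger on the first generating set:
f_1 = 2xz + 2x, LT = xz.
f_2 = 8xy - 3y + 3, LT = xy.
f_3 = -x - 7y + 7, LT = x.

S(f_1,f_2): lcm = xyz. S = xy + 3/8yz - 3/8z.
  reduce S modulo (f_1, f_2, f_3):
  remainder 3/8yz + 3/8y - 3/8z - 3/8 ≠ 0; add g_4 = 3/8yz + 3/8y - 3/8z - 3/8 to the basis.

S(f_2,f_3): lcm = xy. S = -7y^2 + 53/8y + 3/8.
  reduce S modulo (f_1, f_2, f_3, g_4):
  remainder -7y^2 + 53/8y + 3/8 ≠ 0; add g_5 = -7y^2 + 53/8y + 3/8 to the basis.

The other S-polynomials (S(f_1,f_3), S(f_1,g_4), S(f_2,g_4), S(f_3,g_4), S(f_1,g_5), S(f_2,g_5), S(f_3,g_5), S(g_4,g_5)) all reduce to 0 modulo the current basis, so we have a Gröbner basis.
Inter-reduce: drop elements whose leading term is divisible by another's, tail-reduce, and make monic.
Reduced Gröbner basis: {y^2 - 53/56y - 3/56, yz + y - z - 1, x + 7y - 7}.

Buchberger on the second generating set:
h_1 = 16xy - 6x - 48y + 48, LT = xy.
h_2 = -40xy + 22xz + 30x + 71y - 71, LT = xy.
h_3 = 88xy + 4xz - 7x - 110y + 110, LT = xy.

S(h_1,h_2): lcm = xy. S = 11/20xz + 3/8x - 49/40y + 49/40.
  reduce S modulo (h_1, h_2, h_3):
  remainder 11/20xz + 3/8x - 49/40y + 49/40 ≠ 0; add k_4 = 11/20xz + 3/8x - 49/40y + 49/40 to the basis.

S(h_1,h_3): lcm = xy. S = -1/22xz - 13/44x - 7/4y + 7/4.
  reduce S modulo (h_1, h_2, h_3, k_4):
  remainder -32/121x - 224/121y + 224/121 ≠ 0; add k_5 = -32/121x - 224/121y + 224/121 to the basis.

S(h_1,k_4): lcm = xyz. S = -15/22xy - 3/8xz + 49/22y^2 - 3yz - 49/22y + 3z.
  reduce S modulo (h_1, h_2, h_3, k_4, k_5):
  remainder 49/22y^2 - 3yz - 899/176y + 3z + 507/176 ≠ 0; add k_6 = 49/22y^2 - 3yz - 899/176y + 3z + 507/176 to the basis.

S(h_3,k_4): lcm = xyz. S = 1/22xz^2 - 15/22xy - 7/88xz + 49/22y^2 - 5/4yz - 49/22y + 5/4z.
  reduce S modulo (h_1, h_2, h_3, k_4, k_5, k_6):
  remainder 224/121yz + 224/121y - 224/121z - 224/121 ≠ 0; add k_7 = 224/121yz + 224/121y - 224/121z - 224/121 to the basis.

The other S-polynomials (S(h_2,h_3), S(h_2,k_4), S(h_1,k_5), S(h_2,k_5), S(h_3,k_5), S(k_4,k_5), S(h_1,k_6), S(h_2,k_6), S(h_3,k_6), S(k_4,k_6), S(k_5,k_6), S(h_1,k_7), S(h_2,k_7), S(h_3,k_7), S(k_4,k_7), S(k_5,k_7), S(k_6,k_7)) all reduce to 0 modulo the current basis, so we have a Gröbner basis.
Inter-reduce: drop elements whose leading term is divisible by another's, tail-reduce, and make monic.
Reduced Gröbner basis: {y^2 - 53/56y - 3/56, yz + y - z - 1, x + 7y - 7}.

The two bases agree; hence the ideals are identical.

Yes, the ideals are equal.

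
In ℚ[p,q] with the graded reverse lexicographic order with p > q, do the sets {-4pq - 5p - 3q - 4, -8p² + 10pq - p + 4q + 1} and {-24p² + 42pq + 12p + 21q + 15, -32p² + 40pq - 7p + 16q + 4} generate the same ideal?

No, the ideals differ.

Two ideals are equal iff their reduced Gröbner bases coincide (the reduced basis is unique for a fixed ordering).
Buchberger on the first generating set:
f_1 = -4pq - 5p - 3q - 4, LT = pq.
f_2 = -8p² + 10pq - p + 4q + 1, LT = p².

S(f_1,f_2): lcm = p²q. S = 5/4pq² + 5/4p² + ⅝pq + ½q² + p + ⅛q.
  reduce S modulo (f_1, f_2):
  remainder -7/16q² + 1/16p - 31/32q - 15/32 ≠ 0; add g_3 = -7/16q² + 1/16p - 31/32q - 15/32 to the basis.

The other S-polynomials (S(f_1,g_3), S(f_2,g_3)) all reduce to 0 modulo the current basis, so we have a Gröbner basis.
Inter-reduce: drop elements whose leading term is divisible by another's, tail-reduce, and make monic.
Reduced Gröbner basis: {p² + 27/16p + 7/16q + 9/8, pq + 5/4p + ¾q + 1, q² - 1/7p + 31/14q + 15/14}.

Buchberger on the second generating set:
h_1 = -24p² + 42pq + 12p + 21q + 15, LT = p².
h_2 = -32p² + 40pq - 7p + 16q + 4, LT = p².

S(h_1,h_2): lcm = p². S = -½pq - 23/32p - ⅜q - ½.
  reduce S modulo (h_1, h_2):
  remainder -½pq - 23/32p - ⅜q - ½ ≠ 0; add k_3 = -½pq - 23/32p - ⅜q - ½ to the basis.

S(h_1,k_3): lcm = p²q. S = -7/4pq² - 23/16p² - 5/4pq - ⅞q² - p - ⅝q.
  reduce S modulo (h_1, h_2, k_3):
  remainder 7/16q² + 5/64p + 103/128q + 45/128 ≠ 0; add k_4 = 7/16q² + 5/64p + 103/128q + 45/128 to the basis.

The other S-polynomials (S(h_2,k_3), S(h_1,k_4), S(h_2,k_4), S(k_3,k_4)) all reduce to 0 modulo the current basis, so we have a Gröbner basis.
Inter-reduce: drop elements whose leading term is divisible by another's, tail-reduce, and make monic.
Reduced Gröbner basis: {p² + 129/64p + 7/16q + 9/8, pq + 23/16p + ¾q + 1, q² + 5/28p + 103/56q + 45/56}.

Since the reduced bases disagree, the two ideals are not the same.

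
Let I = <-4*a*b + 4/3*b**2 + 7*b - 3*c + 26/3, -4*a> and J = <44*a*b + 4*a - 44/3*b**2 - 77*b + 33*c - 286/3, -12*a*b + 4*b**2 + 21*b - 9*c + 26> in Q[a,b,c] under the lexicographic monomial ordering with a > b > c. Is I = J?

Yes, the ideals are equal.

Since reduced Gröbner bases are canonical representatives of ideals under a given ordering, it suffices to compute and compare them.
Buchberger on the first generating set:
f_1 = -4*a*b + 4/3*b**2 + 7*b - 3*c + 26/3, LT = a*b.
f_2 = -4*a, LT = a.

S(f_1,f_2): lcm = a*b. S = -1/3*b**2 - 7/4*b + 3/4*c - 13/6.
  leading term b**2: no divisor's leading term divides it; move -1/3*b**2 to the remainder.
  leading term b: no divisor's leading term divides it; move -7/4*b to the remainder.
  leading term c: no divisor's leading term divides it; move 3/4*c to the remainder.
  leading term 1: no divisor's leading term divides it; move -13/6 to the remainder.
  remainder -1/3*b**2 - 7/4*b + 3/4*c - 13/6 ≠ 0; add g_3 = -1/3*b**2 - 7/4*b + 3/4*c - 13/6 to the basis.

The other S-polynomials (S(f_1,g_3), S(f_2,g_3)) all reduce to 0 modulo the current basis, so we have a Gröbner basis.
Inter-reduce: drop elements whose leading term is divisible by another's, tail-reduce, and make monic.
Reduced Gröbner basis: {a, b**2 + 21/4*b - 9/4*c + 13/2}.

Buchberger on the second generating set:
h_1 = 44*a*b + 4*a - 44/3*b**2 - 77*b + 33*c - 286/3, LT = a*b.
h_2 = -12*a*b + 4*b**2 + 21*b - 9*c + 26, LT = a*b.

S(h_1,h_2): lcm = a*b. S = 1/11*a.
  leading term a: no divisor's leading term divides it; move 1/11*a to the remainder.
  remainder 1/11*a ≠ 0; add k_3 = 1/11*a to the basis.

S(h_1,k_3): lcm = a*b. S = 1/11*a - 1/3*b**2 - 7/4*b + 3/4*c - 13/6.
  leading term a: subtract (1)·k_3 from 1/11*a - 1/3*b**2 - 7/4*b + 3/4*c - 13/6 → -1/3*b**2 - 7/4*b + 3/4*c - 13/6
  leading term b**2: no divisor's leading term divides it; move -1/3*b**2 to the remainder.
  leading term b: no divisor's leading term divides it; move -7/4*b to the remainder.
  leading term c: no divisor's leading term divides it; move 3/4*c to the remainder.
  leading term 1: no divisor's leading term divides it; move -13/6 to the remainder.
  remainder -1/3*b**2 - 7/4*b + 3/4*c - 13/6 ≠ 0; add k_4 = -1/3*b**2 - 7/4*b + 3/4*c - 13/6 to the basis.

The other S-polynomials (S(h_2,k_3), S(h_1,k_4), S(h_2,k_4), S(k_3,k_4)) all reduce to 0 modulo the current basis, so we have a Gröbner basis.
Inter-reduce: drop elements whose leading term is divisible by another's, tail-reduce, and make monic.
Reduced Gröbner basis: {a, b**2 + 21/4*b - 9/4*c + 13/2}.

These coincide, so the ideals are equal.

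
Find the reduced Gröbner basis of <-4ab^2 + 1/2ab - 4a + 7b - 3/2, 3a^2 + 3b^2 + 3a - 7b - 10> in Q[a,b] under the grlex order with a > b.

f_1 = -4ab^2 + 1/2ab - 4a + 7b - 3/2, LT = ab^2.
f_2 = 3a^2 + 3b^2 + 3a - 7b - 10, LT = a^2.

S(f_1,f_2): lcm = a^2b^2. S = -b^4 - 1/8a^2b - ab^2 + 7/3b^3 + a^2 - 7/4ab + 10/3b^2 + 3/8a.
  leading term b^4: no divisor's leading term divides it; move -b^4 to the remainder.
  leading term a^2b: subtract (-1/24b)·f_2 from -1/8a^2b - ab^2 + 7/3b^3 + a^2 - 7/4ab + 10/3b^2 + 3/8a → -ab^2 + 59/24b^3 + a^2 - 13/8ab + 73/24b^2 + 3/8a - 5/12b
  leading term ab^2: subtract (1/4)·f_1 from -ab^2 + 59/24b^3 + a^2 - 13/8ab + 73/24b^2 + 3/8a - 5/12b → 59/24b^3 + a^2 - 7/4ab + 73/24b^2 + 11/8a - 13/6b + 3/8
  leading term b^3: no divisor's leading term divides it; move 59/24b^3 to the remainder.
  leading term a^2: subtract (1/3)·f_2 from a^2 - 7/4ab + 73/24b^2 + 11/8a - 13/6b + 3/8 → -7/4ab + 49/24b^2 + 3/8a + 1/6b + 89/24
  leading term ab: no divisor's leading term divides it; move -7/4ab to the remainder.
  leading term b^2: no divisor's leading term divides it; move 49/24b^2 to the remainder.
  leading term a: no divisor's leading term divides it; move 3/8a to the remainder.
  leading term b: no divisor's leading term divides it; move 1/6b to the remainder.
  leading term 1: no divisor's leading term divides it; move 89/24 to the remainder.
  remainder -b^4 + 59/24b^3 - 7/4ab + 49/24b^2 + 3/8a + 1/6b + 89/24 ≠ 0; add g_3 = -b^4 + 59/24b^3 - 7/4ab + 49/24b^2 + 3/8a + 1/6b + 89/24 to the basis.

S(f_1,g_3): lcm = ab^4. S = 7/3ab^3 - 7/4a^2b + 73/24ab^2 - 7/4b^3 + 3/8a^2 + 1/6ab + 3/8b^2 + 89/24a.
  leading term ab^3: subtract (-7/12b)·f_1 from 7/3ab^3 - 7/4a^2b + 73/24ab^2 - 7/4b^3 + 3/8a^2 + 1/6ab + 3/8b^2 + 89/24a → -7/4a^2b + 10/3ab^2 - 7/4b^3 + 3/8a^2 - 13/6ab + 107/24b^2 + 89/24a - 7/8b
  leading term a^2b: subtract (-7/12b)·f_2 from -7/4a^2b + 10/3ab^2 - 7/4b^3 + 3/8a^2 - 13/6ab + 107/24b^2 + 89/24a - 7/8b → 10/3ab^2 + 3/8a^2 - 5/12ab + 3/8b^2 + 89/24a - 161/24b
  leading term ab^2: subtract (-5/6)·f_1 from 10/3ab^2 + 3/8a^2 - 5/12ab + 3/8b^2 + 89/24a - 161/24b → 3/8a^2 + 3/8b^2 + 3/8a - 7/8b - 5/4
  leading term a^2: subtract (1/8)·f_2 from 3/8a^2 + 3/8b^2 + 3/8a - 7/8b - 5/4 → 0
  remainder 0.

S(f_2,g_3): leading monomials are coprime, so the S-polynomial reduces to 0 (Buchberger's first criterion).
Every S-polynomial of the final basis reduces to 0, so we have a Gröbner basis.

G = {b^4 - 59/24b^3 + 7/4ab - 49/24b^2 - 3/8a - 1/6b - 89/24, ab^2 - 1/8ab + a - 7/4b + 3/8, a^2 + b^2 + a - 7/3b - 10/3}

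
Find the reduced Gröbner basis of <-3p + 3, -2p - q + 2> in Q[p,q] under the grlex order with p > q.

f_1 = -3p + 3, LT = p.
f_2 = -2p - q + 2, LT = p.

S(f_1,f_2): lcm = p. S = -1/2q.
  leading term q: no divisor's leading term divides it; move -1/2q to the remainder.
  remainder -1/2q ≠ 0; add g_3 = -1/2q to the basis.

The other S-polynomials (S(f_1,g_3), S(f_2,g_3)) all reduce to 0 modulo the current basis, so we have a Gröbner basis.
Inter-reduce: drop elements whose leading term is divisible by another's, tail-reduce, and make monic.

G = {p - 1, q}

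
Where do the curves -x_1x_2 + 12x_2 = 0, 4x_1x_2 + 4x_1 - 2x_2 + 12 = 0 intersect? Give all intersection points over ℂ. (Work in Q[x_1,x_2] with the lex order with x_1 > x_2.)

{(12, -30/23), (-3, 0)}

Compute a lex Gröbner basis by Buchberger's algorithm.
f_1 = -x_1x_2 + 12x_2, LT = x_1x_2.
f_2 = 4x_1x_2 + 4x_1 - 2x_2 + 12, LT = x_1x_2.

S(f_1,f_2): lcm = x_1x_2. S = -x_1 - \tfrac{23}{2}x_2 - 3.
  leading term x_1: no divisor's leading term divides it; move -x_1 to the remainder.
  leading term x_2: no divisor's leading term divides it; move -\tfrac{23}{2}x_2 to the remainder.
  leading term 1: no divisor's leading term divides it; move -3 to the remainder.
  remainder -x_1 - \tfrac{23}{2}x_2 - 3 ≠ 0; add h_3 = -x_1 - \tfrac{23}{2}x_2 - 3 to the basis.

S(f_1,h_3): lcm = x_1x_2. S = -\tfrac{23}{2}x_2^{2} - 15x_2.
  leading term x_2^{2}: no divisor's leading term divides it; move -\tfrac{23}{2}x_2^{2} to the remainder.
  leading term x_2: no divisor's leading term divides it; move -15x_2 to the remainder.
  remainder -\tfrac{23}{2}x_2^{2} - 15x_2 ≠ 0; add h_4 = -\tfrac{23}{2}x_2^{2} - 15x_2 to the basis.

The other S-polynomials (S(f_2,h_3), S(f_1,h_4), S(f_2,h_4), S(h_3,h_4)) all reduce to 0 modulo the current basis, so we have a Gröbner basis.
Inter-reduce: drop elements whose leading term is divisible by another's, tail-reduce, and make monic.
Reduced Gröbner basis: {x_1 + \tfrac{23}{2}x_2 + 3, x_2^{2} + \tfrac{30}{23}x_2}.

Elimination: the polynomial x_2^{2} + \tfrac{30}{23}x_2 lies in the elimination ideal for x_2, so x_2 ∈ {-30/23, 0}. For each such x_2, the remaining basis elements (now univariate) give the rest of the solution.
  x_2 = -30/23: the earlier basis element becomes x_1 - 12 = 0, giving x_1 = 12 — point (12, -30/23).
  x_2 = 0: the earlier basis element becomes x_1 + 3 = 0, giving x_1 = -3 — point (-3, 0).
Zero-dimensionality of the ideal guarantees finitely many solutions over ℂ.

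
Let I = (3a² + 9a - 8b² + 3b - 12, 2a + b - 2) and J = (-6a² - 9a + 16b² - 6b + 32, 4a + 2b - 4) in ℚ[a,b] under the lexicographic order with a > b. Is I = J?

Equality of ideals is decidable: compute both reduced Gröbner bases (unique for the ordering) and check whether they agree.
Buchberger on the first generating set:
f_1 = 3a² + 9a - 8b² + 3b - 12, LT = a².
f_2 = 2a + b - 2, LT = a.

S(f_1,f_2): lcm = a². S = -½ab + 4a - 8/3b² + b - 4.
  reduce S modulo (f_1, f_2):
  remainder -29/12b² - 3/2b ≠ 0; add g_3 = -29/12b² - 3/2b to the basis.

The other S-polynomials (S(f_1,g_3), S(f_2,g_3)) all reduce to 0 modulo the current basis, so we have a Gröbner basis.
Inter-reduce: drop elements whose leading term is divisible by another's, tail-reduce, and make monic.
Reduced Gröbner basis: {a + ½b - 1, b² + 18/29b}.

Buchberger on the second generating set:
h_1 = -6a² - 9a + 16b² - 6b + 32, LT = a².
h_2 = 4a + 2b - 4, LT = a.

S(h_1,h_2): lcm = a². S = -½ab + 5/2a - 8/3b² + b - 16/3.
  reduce S modulo (h_1, h_2):
  remainder -29/12b² - ¾b - 17/6 ≠ 0; add k_3 = -29/12b² - ¾b - 17/6 to the basis.

The other S-polynomials (S(h_1,k_3), S(h_2,k_3)) all reduce to 0 modulo the current basis, so we have a Gröbner basis.
Inter-reduce: drop elements whose leading term is divisible by another's, tail-reduce, and make monic.
Reduced Gröbner basis: {a + ½b - 1, b² + 9/29b + 34/29}.

The bases are distinct; the ideals are different.

No, the ideals differ.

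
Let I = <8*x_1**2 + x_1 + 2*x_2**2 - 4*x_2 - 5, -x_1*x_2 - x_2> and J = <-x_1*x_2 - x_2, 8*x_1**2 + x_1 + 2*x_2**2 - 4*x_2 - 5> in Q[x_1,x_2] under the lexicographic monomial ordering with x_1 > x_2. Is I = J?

Two ideals are equal iff their reduced Gröbner bases coincide (the reduced basis is unique for a fixed ordering).
Buchberger on the first generating set:
f_1 = 8*x_1**2 + x_1 + 2*x_2**2 - 4*x_2 - 5, LT = x_1**2.
f_2 = -x_1*x_2 - x_2, LT = x_1*x_2.

S(f_1,f_2): lcm = x_1**2*x_2. S = -7/8*x_1*x_2 + 1/4*x_2**3 - 1/2*x_2**2 - 5/8*x_2.
  leading term x_1*x_2: subtract (7/8)·f_2 from -7/8*x_1*x_2 + 1/4*x_2**3 - 1/2*x_2**2 - 5/8*x_2 → 1/4*x_2**3 - 1/2*x_2**2 + 1/4*x_2
  leading term x_2**3: no divisor's leading term divides it; move 1/4*x_2**3 to the remainder.
  leading term x_2**2: no divisor's leading term divides it; move -1/2*x_2**2 to the remainder.
  leading term x_2: no divisor's leading term divides it; move 1/4*x_2 to the remainder.
  remainder 1/4*x_2**3 - 1/2*x_2**2 + 1/4*x_2 ≠ 0; add g_3 = 1/4*x_2**3 - 1/2*x_2**2 + 1/4*x_2 to the basis.

The other S-polynomials (S(f_1,g_3), S(f_2,g_3)) all reduce to 0 modulo the current basis, so we have a Gröbner basis.
Inter-reduce: drop elements whose leading term is divisible by another's, tail-reduce, and make monic.
Reduced Gröbner basis: {x_1**2 + 1/8*x_1 + 1/4*x_2**2 - 1/2*x_2 - 5/8, x_1*x_2 + x_2, x_2**3 - 2*x_2**2 + x_2}.

Buchberger on the second generating set:
h_1 = -x_1*x_2 - x_2, LT = x_1*x_2.
h_2 = 8*x_1**2 + x_1 + 2*x_2**2 - 4*x_2 - 5, LT = x_1**2.

S(h_1,h_2): lcm = x_1**2*x_2. S = 7/8*x_1*x_2 - 1/4*x_2**3 + 1/2*x_2**2 + 5/8*x_2.
  leading term x_1*x_2: subtract (-7/8)·h_1 from 7/8*x_1*x_2 - 1/4*x_2**3 + 1/2*x_2**2 + 5/8*x_2 → -1/4*x_2**3 + 1/2*x_2**2 - 1/4*x_2
  leading term x_2**3: no divisor's leading term divides it; move -1/4*x_2**3 to the remainder.
  leading term x_2**2: no divisor's leading term divides it; move 1/2*x_2**2 to the remainder.
  leading term x_2: no divisor's leading term divides it; move -1/4*x_2 to the remainder.
  remainder -1/4*x_2**3 + 1/2*x_2**2 - 1/4*x_2 ≠ 0; add k_3 = -1/4*x_2**3 + 1/2*x_2**2 - 1/4*x_2 to the basis.

The other S-polynomials (S(h_1,k_3), S(h_2,k_3)) all reduce to 0 modulo the current basis, so we have a Gröbner basis.
Inter-reduce: drop elements whose leading term is divisible by another's, tail-reduce, and make monic.
Reduced Gröbner basis: {x_1**2 + 1/8*x_1 + 1/4*x_2**2 - 1/2*x_2 - 5/8, x_1*x_2 + x_2, x_2**3 - 2*x_2**2 + x_2}.

The two bases agree; hence the ideals are identical.

Yes, the ideals are equal.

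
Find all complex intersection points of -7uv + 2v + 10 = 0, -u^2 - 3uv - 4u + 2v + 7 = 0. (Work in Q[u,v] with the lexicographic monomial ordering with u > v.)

{(1, 2), (-33/14 + sqrt(921)/14, -185/112 - 5*sqrt(921)/112), (-33/14 - sqrt(921)/14, -185/112 + 5*sqrt(921)/112)}

Compute a lex Gröbner basis by Buchberger's algorithm.
f_1 = -7uv + 2v + 10, LT = uv.
f_2 = -u^2 - 3uv - 4u + 2v + 7, LT = u^2.

S(f_1,f_2): lcm = u^2v. S = -3uv^2 - 30/7uv - 10/7u + 2v^2 + 7v.
  leading term uv^2: subtract (3/7v)·f_1 from -3uv^2 - 30/7uv - 10/7u + 2v^2 + 7v → -30/7uv - 10/7u + 8/7v^2 + 19/7v
  leading term uv: subtract (30/49)·f_1 from -30/7uv - 10/7u + 8/7v^2 + 19/7v → -10/7u + 8/7v^2 + 73/49v - 300/49
  leading term u: no divisor's leading term divides it; move -10/7u to the remainder.
  leading term v^2: no divisor's leading term divides it; move 8/7v^2 to the remainder.
  leading term v: no divisor's leading term divides it; move 73/49v to the remainder.
  leading term 1: no divisor's leading term divides it; move -300/49 to the remainder.
  remainder -10/7u + 8/7v^2 + 73/49v - 300/49 ≠ 0; add h_3 = -10/7u + 8/7v^2 + 73/49v - 300/49 to the basis.

S(f_1,h_3): lcm = uv. S = 4/5v^3 + 73/70v^2 - 32/7v - 10/7.
  leading term v^3: no divisor's leading term divides it; move 4/5v^3 to the remainder.
  leading term v^2: no divisor's leading term divides it; move 73/70v^2 to the remainder.
  leading term v: no divisor's leading term divides it; move -32/7v to the remainder.
  leading term 1: no divisor's leading term divides it; move -10/7 to the remainder.
  remainder 4/5v^3 + 73/70v^2 - 32/7v - 10/7 ≠ 0; add h_4 = 4/5v^3 + 73/70v^2 - 32/7v - 10/7 to the basis.

The other S-polynomials (S(f_2,h_3), S(f_1,h_4), S(f_2,h_4), S(h_3,h_4)) all reduce to 0 modulo the current basis, so we have a Gröbner basis.
Inter-reduce: drop elements whose leading term is divisible by another's, tail-reduce, and make monic.
Reduced Gröbner basis: {u - 4/5v^2 - 73/70v + 30/7, v^3 + 73/56v^2 - 40/7v - 25/14}.

A lex Gröbner basis eliminates variables successively. Here v^3 + 73/56v^2 - 40/7v - 25/14 depends only on v, with roots {2, -185/112 - 5*sqrt(921)/112, -185/112 + 5*sqrt(921)/112}; lifting each root through the earlier basis elements recovers the full solutions.
  v = 2: the earlier basis element becomes u - 1 = 0, giving u = 1 — point (1, 2).
  v = -185/112 - 5*sqrt(921)/112: the earlier basis element becomes u - sqrt(921)/14 + 33/14 = 0, giving u = -33/14 + sqrt(921)/14 — point (-33/14 + sqrt(921)/14, -185/112 - 5*sqrt(921)/112).
  v = -185/112 + 5*sqrt(921)/112: the earlier basis element becomes u + sqrt(921)/14 + 33/14 = 0, giving u = -33/14 - sqrt(921)/14 — point (-33/14 - sqrt(921)/14, -185/112 + 5*sqrt(921)/112).
This is the nonlinear analogue of row-reducing a linear system.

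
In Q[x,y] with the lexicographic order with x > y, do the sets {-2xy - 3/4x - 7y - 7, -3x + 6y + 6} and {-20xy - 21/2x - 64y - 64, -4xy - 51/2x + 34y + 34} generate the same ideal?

Yes, the ideals are equal.

For a fixed monomial order, each ideal has a unique reduced Gröbner basis; comparing bases decides equality.
Buchberger on the first generating set:
f_1 = -2xy - 3/4x - 7y - 7, LT = xy.
f_2 = -3x + 6y + 6, LT = x.

S(f_1,f_2): lcm = xy. S = 3/8x + 2y^2 + 11/2y + 7/2.
  leading term x: subtract (-1/8)·f_2 from 3/8x + 2y^2 + 11/2y + 7/2 → 2y^2 + 25/4y + 17/4
  leading term y^2: no divisor's leading term divides it; move 2y^2 to the remainder.
  leading term y: no divisor's leading term divides it; move 25/4y to the remainder.
  leading term 1: no divisor's leading term divides it; move 17/4 to the remainder.
  remainder 2y^2 + 25/4y + 17/4 ≠ 0; add g_3 = 2y^2 + 25/4y + 17/4 to the basis.

S(f_1,g_3): lcm = xy^2. S = -11/4xy - 17/8x + 7/2y^2 + 7/2y.
  leading term xy: subtract (11/8)·f_1 from -11/4xy - 17/8x + 7/2y^2 + 7/2y → -35/32x + 7/2y^2 + 105/8y + 77/8
  leading term x: subtract (35/96)·f_2 from -35/32x + 7/2y^2 + 105/8y + 77/8 → 7/2y^2 + 175/16y + 119/16
  leading term y^2: subtract (7/4)·g_3 from 7/2y^2 + 175/16y + 119/16 → 0
  remainder 0.

S(f_2,g_3): leading monomials are coprime, so the S-polynomial reduces to 0 (Buchberger's first criterion).
Every S-polynomial of the final basis reduces to 0, so we have a Gröbner basis.
Inter-reduce: drop elements whose leading term is divisible by another's, tail-reduce, and make monic.
Reduced Gröbner basis: {x - 2y - 2, y^2 + 25/8y + 17/8}.

Buchberger on the second generating set:
h_1 = -20xy - 21/2x - 64y - 64, LT = xy.
h_2 = -4xy - 51/2x + 34y + 34, LT = xy.

S(h_1,h_2): lcm = xy. S = -117/20x + 117/10y + 117/10.
  leading term x: no divisor's leading term divides it; move -117/20x to the remainder.
  leading term y: no divisor's leading term divides it; move 117/10y to the remainder.
  leading term 1: no divisor's leading term divides it; move 117/10 to the remainder.
  remainder -117/20x + 117/10y + 117/10 ≠ 0; add k_3 = -117/20x + 117/10y + 117/10 to the basis.

S(h_1,k_3): lcm = xy. S = 21/40x + 2y^2 + 26/5y + 16/5.
  leading term x: subtract (-7/78)·k_3 from 21/40x + 2y^2 + 26/5y + 16/5 → 2y^2 + 25/4y + 17/4
  leading term y^2: no divisor's leading term divides it; move 2y^2 to the remainder.
  leading term y: no divisor's leading term divides it; move 25/4y to the remainder.
  leading term 1: no divisor's leading term divides it; move 17/4 to the remainder.
  remainder 2y^2 + 25/4y + 17/4 ≠ 0; add k_4 = 2y^2 + 25/4y + 17/4 to the basis.

S(h_2,k_3): lcm = xy. S = 51/8x + 2y^2 - 13/2y - 17/2.
  leading term x: subtract (-85/78)·k_3 from 51/8x + 2y^2 - 13/2y - 17/2 → 2y^2 + 25/4y + 17/4
  leading term y^2: subtract (1)·k_4 from 2y^2 + 25/4y + 17/4 → 0
  remainder 0.

S(h_1,k_4): lcm = xy^2. S = -13/5xy - 17/8x + 16/5y^2 + 16/5y.
  leading term xy: subtract (13/100)·h_1 from -13/5xy - 17/8x + 16/5y^2 + 16/5y → -19/25x + 16/5y^2 + 288/25y + 208/25
  leading term x: subtract (76/585)·k_3 from -19/25x + 16/5y^2 + 288/25y + 208/25 → 16/5y^2 + 10y + 34/5
  leading term y^2: subtract (8/5)·k_4 from 16/5y^2 + 10y + 34/5 → 0
  remainder 0.

S(h_2,k_4): lcm = xy^2. S = 13/4xy - 17/8x - 17/2y^2 - 17/2y.
  leading term xy: subtract (-13/80)·h_1 from 13/4xy - 17/8x - 17/2y^2 - 17/2y → -613/160x - 17/2y^2 - 189/10y - 52/5
  leading term x: subtract (613/936)·k_3 from -613/160x - 17/2y^2 - 189/10y - 52/5 → -17/2y^2 - 425/16y - 289/16
  leading term y^2: subtract (-17/4)·k_4 from -17/2y^2 - 425/16y - 289/16 → 0
  remainder 0.

S(k_3,k_4): leading monomials are coprime, so the S-polynomial reduces to 0 (Buchberger's first criterion).
Every S-polynomial of the final basis reduces to 0, so we have a Gröbner basis.
Inter-reduce: drop elements whose leading term is divisible by another's, tail-reduce, and make monic.
Reduced Gröbner basis: {x - 2y - 2, y^2 + 25/8y + 17/8}.

These coincide, so the ideals are equal.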